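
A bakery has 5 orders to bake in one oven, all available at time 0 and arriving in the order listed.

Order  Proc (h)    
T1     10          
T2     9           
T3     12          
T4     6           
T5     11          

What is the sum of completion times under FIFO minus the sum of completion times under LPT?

FIFO (arrival order): T1 T2 T3 T4 T5.
T1: 0→10
T2: 10→19
T3: 19→31
T4: 31→37
T5: 37→48
Sum = 10+19+31+37+48 = 145.
LPT (decreasing processing time): T3 T5 T1 T2 T4.
T3: 0→12
T5: 12→23
T1: 23→33
T2: 33→42
T4: 42→48
Sum = 12+23+33+42+48 = 158.
Difference = 145 − 158 = -13.

-13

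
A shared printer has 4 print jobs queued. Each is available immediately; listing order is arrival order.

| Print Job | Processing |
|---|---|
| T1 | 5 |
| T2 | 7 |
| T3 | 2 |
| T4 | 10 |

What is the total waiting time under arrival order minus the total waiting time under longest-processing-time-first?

-18

FIFO (arrival order): T1 T2 T3 T4.
T1: waits 0, runs 0→5
T2: waits 5, runs 5→12
T3: waits 12, runs 12→14
T4: waits 14, runs 14→24
Sum = 0+5+12+14 = 31.
LPT (decreasing processing time): T4 T2 T1 T3.
T4: waits 0, runs 0→10
T2: waits 10, runs 10→17
T1: waits 17, runs 17→22
T3: waits 22, runs 22→24
Sum = 0+10+17+22 = 49.
Difference = 31 − 49 = -18.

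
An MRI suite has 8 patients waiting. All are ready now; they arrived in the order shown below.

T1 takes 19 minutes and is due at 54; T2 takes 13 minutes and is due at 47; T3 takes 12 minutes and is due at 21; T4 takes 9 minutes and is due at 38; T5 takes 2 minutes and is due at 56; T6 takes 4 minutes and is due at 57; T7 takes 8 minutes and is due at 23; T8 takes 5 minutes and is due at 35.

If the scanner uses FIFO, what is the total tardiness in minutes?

121

FIFO (arrival order): T1 T2 T3 T4 T5 T6 T7 T8.
T1: 0→19, due 54, tardiness 0
T2: 19→32, due 47, tardiness 0
T3: 32→44, due 21, tardiness 23
T4: 44→53, due 38, tardiness 15
T5: 53→55, due 56, tardiness 0
T6: 55→59, due 57, tardiness 2
T7: 59→67, due 23, tardiness 44
T8: 67→72, due 35, tardiness 37
Sum = 0+0+23+15+0+2+44+37 = 121.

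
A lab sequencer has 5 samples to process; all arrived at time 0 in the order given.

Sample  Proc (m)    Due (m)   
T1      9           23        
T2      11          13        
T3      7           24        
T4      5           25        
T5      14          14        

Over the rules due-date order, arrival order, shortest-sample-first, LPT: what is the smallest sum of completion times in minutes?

116

EDD (increasing due date): T2 T5 T1 T3 T4.
T2: 0→11
T5: 11→25
T1: 25→34
T3: 34→41
T4: 41→46
Sum = 11+25+34+41+46 = 157.
FIFO (arrival order): T1 T2 T3 T4 T5.
T1: 0→9
T2: 9→20
T3: 20→27
T4: 27→32
T5: 32→46
Sum = 9+20+27+32+46 = 134.
SPT (increasing processing time): T4 T3 T1 T2 T5.
T4: 0→5
T3: 5→12
T1: 12→21
T2: 21→32
T5: 32→46
Sum = 5+12+21+32+46 = 116.
LPT (decreasing processing time): T5 T2 T1 T3 T4.
T5: 0→14
T2: 14→25
T1: 25→34
T3: 34→41
T4: 41→46
Sum = 14+25+34+41+46 = 160.
EDD 157, FIFO 134, SPT 116, LPT 160 → minimum 116.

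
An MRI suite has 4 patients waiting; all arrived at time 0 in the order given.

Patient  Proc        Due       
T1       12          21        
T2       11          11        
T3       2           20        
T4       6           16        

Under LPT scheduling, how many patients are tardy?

LPT (decreasing processing time): T1 T2 T4 T3.
T1: 0→12, due 21, tardiness 0
T2: 12→23, due 11, tardiness 12
T4: 23→29, due 16, tardiness 13
T3: 29→31, due 20, tardiness 11
Late patients: 3.

3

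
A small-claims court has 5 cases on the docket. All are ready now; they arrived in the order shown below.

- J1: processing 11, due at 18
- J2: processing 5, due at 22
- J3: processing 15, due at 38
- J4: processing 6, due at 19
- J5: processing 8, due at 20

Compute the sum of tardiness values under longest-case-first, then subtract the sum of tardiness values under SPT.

47

LPT (decreasing processing time): J3 J1 J5 J4 J2.
J3: 0→15, due 38, tardiness 0
J1: 15→26, due 18, tardiness 8
J5: 26→34, due 20, tardiness 14
J4: 34→40, due 19, tardiness 21
J2: 40→45, due 22, tardiness 23
Sum = 0+8+14+21+23 = 66.
SPT (increasing processing time): J2 J4 J5 J1 J3.
J2: 0→5, due 22, tardiness 0
J4: 5→11, due 19, tardiness 0
J5: 11→19, due 20, tardiness 0
J1: 19→30, due 18, tardiness 12
J3: 30→45, due 38, tardiness 7
Sum = 0+0+0+12+7 = 19.
Difference = 66 − 19 = 47.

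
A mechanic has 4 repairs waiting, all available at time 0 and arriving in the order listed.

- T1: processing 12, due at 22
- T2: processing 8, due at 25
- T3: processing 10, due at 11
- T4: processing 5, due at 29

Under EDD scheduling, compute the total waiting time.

EDD (increasing due date): T3 T1 T2 T4.
T3: waits 0, runs 0→10
T1: waits 10, runs 10→22
T2: waits 22, runs 22→30
T4: waits 30, runs 30→35
Sum = 0+10+22+30 = 62.

62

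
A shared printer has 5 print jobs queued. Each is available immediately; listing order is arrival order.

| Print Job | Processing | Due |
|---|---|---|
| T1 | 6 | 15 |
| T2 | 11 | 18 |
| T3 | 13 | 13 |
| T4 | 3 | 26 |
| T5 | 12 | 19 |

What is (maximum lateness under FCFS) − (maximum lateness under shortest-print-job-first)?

FIFO (arrival order): T1 T2 T3 T4 T5.
T1: 0→6, due 15, lateness -9
T2: 6→17, due 18, lateness -1
T3: 17→30, due 13, lateness 17
T4: 30→33, due 26, lateness 7
T5: 33→45, due 19, lateness 26
Maximum = 26.
SPT (increasing processing time): T4 T1 T2 T5 T3.
T4: 0→3, due 26, lateness -23
T1: 3→9, due 15, lateness -6
T2: 9→20, due 18, lateness 2
T5: 20→32, due 19, lateness 13
T3: 32→45, due 13, lateness 32
Maximum = 32.
Difference = 26 − 32 = -6.

-6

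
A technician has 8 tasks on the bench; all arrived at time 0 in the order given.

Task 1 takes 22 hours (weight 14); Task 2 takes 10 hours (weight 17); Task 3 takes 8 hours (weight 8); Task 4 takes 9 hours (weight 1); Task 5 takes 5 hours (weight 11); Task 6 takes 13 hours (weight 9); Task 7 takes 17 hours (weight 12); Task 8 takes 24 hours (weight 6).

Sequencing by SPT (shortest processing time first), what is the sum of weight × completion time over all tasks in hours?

SPT (increasing processing time): Task 5 Task 3 Task 4 Task 2 Task 6 Task 7 Task 1 Task 8.
Task 5: finishes 5, weight 11, w·C = 55
Task 3: finishes 13, weight 8, w·C = 104
Task 4: finishes 22, weight 1, w·C = 22
Task 2: finishes 32, weight 17, w·C = 544
Task 6: finishes 45, weight 9, w·C = 405
Task 7: finishes 62, weight 12, w·C = 744
Task 1: finishes 84, weight 14, w·C = 1176
Task 8: finishes 108, weight 6, w·C = 648
Sum = 55+104+22+544+405+744+1176+648 = 3698.

3698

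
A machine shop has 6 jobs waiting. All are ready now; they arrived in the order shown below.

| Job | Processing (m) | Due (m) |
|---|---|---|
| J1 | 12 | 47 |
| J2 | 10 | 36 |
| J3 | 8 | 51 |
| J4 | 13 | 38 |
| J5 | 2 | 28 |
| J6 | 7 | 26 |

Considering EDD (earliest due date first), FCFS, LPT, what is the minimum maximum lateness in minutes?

EDD (increasing due date): J6 J5 J2 J4 J1 J3.
J6: 0→7, due 26, lateness -19
J5: 7→9, due 28, lateness -19
J2: 9→19, due 36, lateness -17
J4: 19→32, due 38, lateness -6
J1: 32→44, due 47, lateness -3
J3: 44→52, due 51, lateness 1
Maximum = 1.
FIFO (arrival order): J1 J2 J3 J4 J5 J6.
J1: 0→12, due 47, lateness -35
J2: 12→22, due 36, lateness -14
J3: 22→30, due 51, lateness -21
J4: 30→43, due 38, lateness 5
J5: 43→45, due 28, lateness 17
J6: 45→52, due 26, lateness 26
Maximum = 26.
LPT (decreasing processing time): J4 J1 J2 J3 J6 J5.
J4: 0→13, due 38, lateness -25
J1: 13→25, due 47, lateness -22
J2: 25→35, due 36, lateness -1
J3: 35→43, due 51, lateness -8
J6: 43→50, due 26, lateness 24
J5: 50→52, due 28, lateness 24
Maximum = 24.
EDD 1, FIFO 26, LPT 24 → minimum 1.

1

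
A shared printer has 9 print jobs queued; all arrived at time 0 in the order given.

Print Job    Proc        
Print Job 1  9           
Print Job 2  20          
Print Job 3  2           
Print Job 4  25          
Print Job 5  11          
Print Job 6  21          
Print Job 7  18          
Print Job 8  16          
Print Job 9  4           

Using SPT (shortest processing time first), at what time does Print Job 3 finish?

2

SPT (increasing processing time): Print Job 3 Print Job 9 Print Job 1 Print Job 5 Print Job 8 Print Job 7 Print Job 2 Print Job 6 Print Job 4.
Print Job 3: 0→2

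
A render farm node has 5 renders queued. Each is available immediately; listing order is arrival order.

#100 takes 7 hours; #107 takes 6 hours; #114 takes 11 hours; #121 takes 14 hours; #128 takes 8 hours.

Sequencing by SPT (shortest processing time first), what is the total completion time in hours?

118

SPT (increasing processing time): #107 #100 #128 #114 #121.
#107: 0→6
#100: 6→13
#128: 13→21
#114: 21→32
#121: 32→46
Sum = 6+13+21+32+46 = 118.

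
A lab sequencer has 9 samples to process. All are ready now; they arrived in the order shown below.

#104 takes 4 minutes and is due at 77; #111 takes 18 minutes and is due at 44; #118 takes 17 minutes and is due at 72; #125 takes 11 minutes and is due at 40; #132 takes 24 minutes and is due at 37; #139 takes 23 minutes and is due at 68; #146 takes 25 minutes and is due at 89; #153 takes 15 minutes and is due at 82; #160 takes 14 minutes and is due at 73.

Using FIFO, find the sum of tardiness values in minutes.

FIFO (arrival order): #104 #111 #118 #125 #132 #139 #146 #153 #160.
#104: 0→4, due 77, tardiness 0
#111: 4→22, due 44, tardiness 0
#118: 22→39, due 72, tardiness 0
#125: 39→50, due 40, tardiness 10
#132: 50→74, due 37, tardiness 37
#139: 74→97, due 68, tardiness 29
#146: 97→122, due 89, tardiness 33
#153: 122→137, due 82, tardiness 55
#160: 137→151, due 73, tardiness 78
Sum = 0+0+0+10+37+29+33+55+78 = 242.

242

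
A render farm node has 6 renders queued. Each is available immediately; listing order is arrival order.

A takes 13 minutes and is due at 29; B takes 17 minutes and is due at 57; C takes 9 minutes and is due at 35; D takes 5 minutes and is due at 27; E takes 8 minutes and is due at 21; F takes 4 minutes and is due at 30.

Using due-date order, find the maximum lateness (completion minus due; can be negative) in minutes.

EDD (increasing due date): E D A F C B.
E: 0→8, due 21, lateness -13
D: 8→13, due 27, lateness -14
A: 13→26, due 29, lateness -3
F: 26→30, due 30, lateness 0
C: 30→39, due 35, lateness 4
B: 39→56, due 57, lateness -1
Maximum = 4.

4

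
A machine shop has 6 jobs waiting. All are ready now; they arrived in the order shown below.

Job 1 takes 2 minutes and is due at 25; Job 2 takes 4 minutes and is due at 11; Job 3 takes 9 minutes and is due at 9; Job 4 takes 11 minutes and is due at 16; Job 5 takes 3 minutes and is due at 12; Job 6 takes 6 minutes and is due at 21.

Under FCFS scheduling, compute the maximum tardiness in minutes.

FIFO (arrival order): Job 1 Job 2 Job 3 Job 4 Job 5 Job 6.
Job 1: 0→2, due 25, tardiness 0
Job 2: 2→6, due 11, tardiness 0
Job 3: 6→15, due 9, tardiness 6
Job 4: 15→26, due 16, tardiness 10
Job 5: 26→29, due 12, tardiness 17
Job 6: 29→35, due 21, tardiness 14
Maximum = 17.

17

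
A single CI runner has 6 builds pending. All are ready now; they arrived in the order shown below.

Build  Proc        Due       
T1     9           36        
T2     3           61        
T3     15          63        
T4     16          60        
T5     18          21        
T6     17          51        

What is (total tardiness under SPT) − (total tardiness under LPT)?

SPT (increasing processing time): T2 T1 T3 T4 T6 T5.
T2: 0→3, due 61, tardiness 0
T1: 3→12, due 36, tardiness 0
T3: 12→27, due 63, tardiness 0
T4: 27→43, due 60, tardiness 0
T6: 43→60, due 51, tardiness 9
T5: 60→78, due 21, tardiness 57
Sum = 0+0+0+0+9+57 = 66.
LPT (decreasing processing time): T5 T6 T4 T3 T1 T2.
T5: 0→18, due 21, tardiness 0
T6: 18→35, due 51, tardiness 0
T4: 35→51, due 60, tardiness 0
T3: 51→66, due 63, tardiness 3
T1: 66→75, due 36, tardiness 39
T2: 75→78, due 61, tardiness 17
Sum = 0+0+0+3+39+17 = 59.
Difference = 66 − 59 = 7.

7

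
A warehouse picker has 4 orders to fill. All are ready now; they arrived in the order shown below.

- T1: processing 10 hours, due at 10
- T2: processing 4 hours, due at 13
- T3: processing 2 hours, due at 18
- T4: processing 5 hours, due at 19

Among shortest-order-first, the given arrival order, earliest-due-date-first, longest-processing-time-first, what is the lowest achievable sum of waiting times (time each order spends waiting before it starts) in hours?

SPT (increasing processing time): T3 T2 T4 T1.
T3: waits 0, runs 0→2
T2: waits 2, runs 2→6
T4: waits 6, runs 6→11
T1: waits 11, runs 11→21
Sum = 0+2+6+11 = 19.
FIFO (arrival order): T1 T2 T3 T4.
T1: waits 0, runs 0→10
T2: waits 10, runs 10→14
T3: waits 14, runs 14→16
T4: waits 16, runs 16→21
Sum = 0+10+14+16 = 40.
EDD (increasing due date): T1 T2 T3 T4.
T1: waits 0, runs 0→10
T2: waits 10, runs 10→14
T3: waits 14, runs 14→16
T4: waits 16, runs 16→21
Sum = 0+10+14+16 = 40.
LPT (decreasing processing time): T1 T4 T2 T3.
T1: waits 0, runs 0→10
T4: waits 10, runs 10→15
T2: waits 15, runs 15→19
T3: waits 19, runs 19→21
Sum = 0+10+15+19 = 44.
SPT 19, FIFO 40, EDD 40, LPT 44 → minimum 19.

19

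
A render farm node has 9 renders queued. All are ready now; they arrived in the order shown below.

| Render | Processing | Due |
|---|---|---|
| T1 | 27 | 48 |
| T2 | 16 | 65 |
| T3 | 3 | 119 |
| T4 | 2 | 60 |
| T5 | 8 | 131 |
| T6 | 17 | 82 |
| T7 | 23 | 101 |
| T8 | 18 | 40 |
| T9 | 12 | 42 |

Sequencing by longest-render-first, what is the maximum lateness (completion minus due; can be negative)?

LPT (decreasing processing time): T1 T7 T8 T6 T2 T9 T5 T3 T4.
T1: 0→27, due 48, lateness -21
T7: 27→50, due 101, lateness -51
T8: 50→68, due 40, lateness 28
T6: 68→85, due 82, lateness 3
T2: 85→101, due 65, lateness 36
T9: 101→113, due 42, lateness 71
T5: 113→121, due 131, lateness -10
T3: 121→124, due 119, lateness 5
T4: 124→126, due 60, lateness 66
Maximum = 71.

71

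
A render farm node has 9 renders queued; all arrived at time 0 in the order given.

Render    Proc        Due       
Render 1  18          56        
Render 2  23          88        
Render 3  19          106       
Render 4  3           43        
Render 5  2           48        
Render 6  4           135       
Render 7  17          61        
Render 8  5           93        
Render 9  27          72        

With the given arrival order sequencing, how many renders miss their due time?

FIFO (arrival order): Render 1 Render 2 Render 3 Render 4 Render 5 Render 6 Render 7 Render 8 Render 9.
Render 1: 0→18, due 56, tardiness 0
Render 2: 18→41, due 88, tardiness 0
Render 3: 41→60, due 106, tardiness 0
Render 4: 60→63, due 43, tardiness 20
Render 5: 63→65, due 48, tardiness 17
Render 6: 65→69, due 135, tardiness 0
Render 7: 69→86, due 61, tardiness 25
Render 8: 86→91, due 93, tardiness 0
Render 9: 91→118, due 72, tardiness 46
Late renders: 4.

4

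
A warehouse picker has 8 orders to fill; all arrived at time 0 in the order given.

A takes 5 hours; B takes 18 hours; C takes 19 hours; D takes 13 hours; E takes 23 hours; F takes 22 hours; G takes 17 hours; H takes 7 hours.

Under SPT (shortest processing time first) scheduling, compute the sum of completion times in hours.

SPT (increasing processing time): A H D G B C F E.
A: 0→5
H: 5→12
D: 12→25
G: 25→42
B: 42→60
C: 60→79
F: 79→101
E: 101→124
Sum = 5+12+25+42+60+79+101+124 = 448.

448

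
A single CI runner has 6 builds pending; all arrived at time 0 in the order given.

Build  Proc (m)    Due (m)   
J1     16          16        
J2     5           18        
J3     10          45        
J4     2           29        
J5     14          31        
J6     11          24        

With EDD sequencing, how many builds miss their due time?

EDD (increasing due date): J1 J2 J6 J4 J5 J3.
J1: 0→16, due 16, tardiness 0
J2: 16→21, due 18, tardiness 3
J6: 21→32, due 24, tardiness 8
J4: 32→34, due 29, tardiness 5
J5: 34→48, due 31, tardiness 17
J3: 48→58, due 45, tardiness 13
Late builds: 5.

5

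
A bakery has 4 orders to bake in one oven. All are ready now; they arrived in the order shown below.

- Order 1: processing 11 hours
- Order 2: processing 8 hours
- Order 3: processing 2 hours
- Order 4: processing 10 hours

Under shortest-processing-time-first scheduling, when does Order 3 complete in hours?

SPT (increasing processing time): Order 3 Order 2 Order 4 Order 1.
Order 3: 0→2

2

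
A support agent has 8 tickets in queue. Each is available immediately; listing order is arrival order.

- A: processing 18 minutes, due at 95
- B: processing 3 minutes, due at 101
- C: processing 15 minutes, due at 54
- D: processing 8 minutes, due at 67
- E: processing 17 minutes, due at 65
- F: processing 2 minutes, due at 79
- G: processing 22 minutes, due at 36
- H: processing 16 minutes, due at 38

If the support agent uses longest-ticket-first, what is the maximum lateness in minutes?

35

LPT (decreasing processing time): G A E H C D B F.
G: 0→22, due 36, lateness -14
A: 22→40, due 95, lateness -55
E: 40→57, due 65, lateness -8
H: 57→73, due 38, lateness 35
C: 73→88, due 54, lateness 34
D: 88→96, due 67, lateness 29
B: 96→99, due 101, lateness -2
F: 99→101, due 79, lateness 22
Maximum = 35.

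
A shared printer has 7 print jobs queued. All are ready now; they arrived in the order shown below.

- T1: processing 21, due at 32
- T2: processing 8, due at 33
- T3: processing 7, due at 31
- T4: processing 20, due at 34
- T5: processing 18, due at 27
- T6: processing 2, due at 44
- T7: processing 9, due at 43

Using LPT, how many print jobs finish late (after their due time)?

6

LPT (decreasing processing time): T1 T4 T5 T7 T2 T3 T6.
T1: 0→21, due 32, tardiness 0
T4: 21→41, due 34, tardiness 7
T5: 41→59, due 27, tardiness 32
T7: 59→68, due 43, tardiness 25
T2: 68→76, due 33, tardiness 43
T3: 76→83, due 31, tardiness 52
T6: 83→85, due 44, tardiness 41
Late print jobs: 6.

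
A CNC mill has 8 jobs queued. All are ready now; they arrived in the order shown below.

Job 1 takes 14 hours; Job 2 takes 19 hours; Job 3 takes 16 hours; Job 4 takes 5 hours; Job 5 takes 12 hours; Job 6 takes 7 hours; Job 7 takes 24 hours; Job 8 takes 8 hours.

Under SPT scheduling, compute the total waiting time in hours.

258

SPT (increasing processing time): Job 4 Job 6 Job 8 Job 5 Job 1 Job 3 Job 2 Job 7.
Job 4: waits 0, runs 0→5
Job 6: waits 5, runs 5→12
Job 8: waits 12, runs 12→20
Job 5: waits 20, runs 20→32
Job 1: waits 32, runs 32→46
Job 3: waits 46, runs 46→62
Job 2: waits 62, runs 62→81
Job 7: waits 81, runs 81→105
Sum = 0+5+12+20+32+46+62+81 = 258.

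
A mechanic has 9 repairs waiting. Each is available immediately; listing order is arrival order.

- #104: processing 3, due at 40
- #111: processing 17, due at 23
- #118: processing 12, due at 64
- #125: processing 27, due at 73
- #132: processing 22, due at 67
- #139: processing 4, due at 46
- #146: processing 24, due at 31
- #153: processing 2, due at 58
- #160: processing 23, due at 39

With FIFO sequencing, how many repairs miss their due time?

FIFO (arrival order): #104 #111 #118 #125 #132 #139 #146 #153 #160.
#104: 0→3, due 40, tardiness 0
#111: 3→20, due 23, tardiness 0
#118: 20→32, due 64, tardiness 0
#125: 32→59, due 73, tardiness 0
#132: 59→81, due 67, tardiness 14
#139: 81→85, due 46, tardiness 39
#146: 85→109, due 31, tardiness 78
#153: 109→111, due 58, tardiness 53
#160: 111→134, due 39, tardiness 95
Late repairs: 5.

5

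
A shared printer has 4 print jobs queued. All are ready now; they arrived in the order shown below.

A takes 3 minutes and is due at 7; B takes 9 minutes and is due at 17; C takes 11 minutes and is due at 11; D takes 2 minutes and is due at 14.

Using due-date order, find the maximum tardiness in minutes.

EDD (increasing due date): A C D B.
A: 0→3, due 7, tardiness 0
C: 3→14, due 11, tardiness 3
D: 14→16, due 14, tardiness 2
B: 16→25, due 17, tardiness 8
Maximum = 8.

8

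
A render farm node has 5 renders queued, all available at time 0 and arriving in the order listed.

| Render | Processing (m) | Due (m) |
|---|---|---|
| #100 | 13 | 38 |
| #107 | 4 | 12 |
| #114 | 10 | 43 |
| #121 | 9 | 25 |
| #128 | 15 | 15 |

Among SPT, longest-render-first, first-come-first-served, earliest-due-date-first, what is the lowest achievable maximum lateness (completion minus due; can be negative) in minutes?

SPT (increasing processing time): #107 #121 #114 #100 #128.
#107: 0→4, due 12, lateness -8
#121: 4→13, due 25, lateness -12
#114: 13→23, due 43, lateness -20
#100: 23→36, due 38, lateness -2
#128: 36→51, due 15, lateness 36
Maximum = 36.
LPT (decreasing processing time): #128 #100 #114 #121 #107.
#128: 0→15, due 15, lateness 0
#100: 15→28, due 38, lateness -10
#114: 28→38, due 43, lateness -5
#121: 38→47, due 25, lateness 22
#107: 47→51, due 12, lateness 39
Maximum = 39.
FIFO (arrival order): #100 #107 #114 #121 #128.
#100: 0→13, due 38, lateness -25
#107: 13→17, due 12, lateness 5
#114: 17→27, due 43, lateness -16
#121: 27→36, due 25, lateness 11
#128: 36→51, due 15, lateness 36
Maximum = 36.
EDD (increasing due date): #107 #128 #121 #100 #114.
#107: 0→4, due 12, lateness -8
#128: 4→19, due 15, lateness 4
#121: 19→28, due 25, lateness 3
#100: 28→41, due 38, lateness 3
#114: 41→51, due 43, lateness 8
Maximum = 8.
SPT 36, LPT 39, FIFO 36, EDD 8 → minimum 8.

8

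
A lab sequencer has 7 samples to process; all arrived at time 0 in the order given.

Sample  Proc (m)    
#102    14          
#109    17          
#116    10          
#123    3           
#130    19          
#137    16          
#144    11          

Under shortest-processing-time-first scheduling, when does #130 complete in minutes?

90

SPT (increasing processing time): #123 #116 #144 #102 #137 #109 #130.
#123: 0→3
#116: 3→13
#144: 13→24
#102: 24→38
#137: 38→54
#109: 54→71
#130: 71→90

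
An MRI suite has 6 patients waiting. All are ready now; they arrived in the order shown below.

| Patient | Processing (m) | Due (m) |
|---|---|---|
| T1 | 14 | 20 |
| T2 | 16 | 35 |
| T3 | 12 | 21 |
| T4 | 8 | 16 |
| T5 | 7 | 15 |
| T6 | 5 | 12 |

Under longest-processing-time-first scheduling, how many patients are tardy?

5

LPT (decreasing processing time): T2 T1 T3 T4 T5 T6.
T2: 0→16, due 35, tardiness 0
T1: 16→30, due 20, tardiness 10
T3: 30→42, due 21, tardiness 21
T4: 42→50, due 16, tardiness 34
T5: 50→57, due 15, tardiness 42
T6: 57→62, due 12, tardiness 50
Late patients: 5.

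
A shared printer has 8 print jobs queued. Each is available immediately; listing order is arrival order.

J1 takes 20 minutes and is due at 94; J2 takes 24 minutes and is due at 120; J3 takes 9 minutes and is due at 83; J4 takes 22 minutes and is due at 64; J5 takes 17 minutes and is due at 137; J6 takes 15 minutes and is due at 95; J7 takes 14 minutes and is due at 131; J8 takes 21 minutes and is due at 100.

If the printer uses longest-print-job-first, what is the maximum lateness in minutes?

LPT (decreasing processing time): J2 J4 J8 J1 J5 J6 J7 J3.
J2: 0→24, due 120, lateness -96
J4: 24→46, due 64, lateness -18
J8: 46→67, due 100, lateness -33
J1: 67→87, due 94, lateness -7
J5: 87→104, due 137, lateness -33
J6: 104→119, due 95, lateness 24
J7: 119→133, due 131, lateness 2
J3: 133→142, due 83, lateness 59
Maximum = 59.

59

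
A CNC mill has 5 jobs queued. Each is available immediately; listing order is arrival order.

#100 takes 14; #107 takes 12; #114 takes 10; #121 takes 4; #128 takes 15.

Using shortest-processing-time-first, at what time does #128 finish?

SPT (increasing processing time): #121 #114 #107 #100 #128.
#121: 0→4
#114: 4→14
#107: 14→26
#100: 26→40
#128: 40→55

55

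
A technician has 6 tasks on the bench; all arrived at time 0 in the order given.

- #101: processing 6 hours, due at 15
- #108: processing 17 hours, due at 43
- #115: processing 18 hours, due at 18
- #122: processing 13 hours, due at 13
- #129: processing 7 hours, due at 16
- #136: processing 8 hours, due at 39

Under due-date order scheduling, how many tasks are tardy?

5

EDD (increasing due date): #122 #101 #129 #115 #136 #108.
#122: 0→13, due 13, tardiness 0
#101: 13→19, due 15, tardiness 4
#129: 19→26, due 16, tardiness 10
#115: 26→44, due 18, tardiness 26
#136: 44→52, due 39, tardiness 13
#108: 52→69, due 43, tardiness 26
Late tasks: 5.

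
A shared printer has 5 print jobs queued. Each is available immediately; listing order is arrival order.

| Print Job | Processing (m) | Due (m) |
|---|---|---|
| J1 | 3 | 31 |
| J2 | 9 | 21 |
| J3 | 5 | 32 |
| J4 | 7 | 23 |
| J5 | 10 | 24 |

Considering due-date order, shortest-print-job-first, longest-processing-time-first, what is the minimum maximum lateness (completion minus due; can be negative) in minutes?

2

EDD (increasing due date): J2 J4 J5 J1 J3.
J2: 0→9, due 21, lateness -12
J4: 9→16, due 23, lateness -7
J5: 16→26, due 24, lateness 2
J1: 26→29, due 31, lateness -2
J3: 29→34, due 32, lateness 2
Maximum = 2.
SPT (increasing processing time): J1 J3 J4 J2 J5.
J1: 0→3, due 31, lateness -28
J3: 3→8, due 32, lateness -24
J4: 8→15, due 23, lateness -8
J2: 15→24, due 21, lateness 3
J5: 24→34, due 24, lateness 10
Maximum = 10.
LPT (decreasing processing time): J5 J2 J4 J3 J1.
J5: 0→10, due 24, lateness -14
J2: 10→19, due 21, lateness -2
J4: 19→26, due 23, lateness 3
J3: 26→31, due 32, lateness -1
J1: 31→34, due 31, lateness 3
Maximum = 3.
EDD 2, SPT 10, LPT 3 → minimum 2.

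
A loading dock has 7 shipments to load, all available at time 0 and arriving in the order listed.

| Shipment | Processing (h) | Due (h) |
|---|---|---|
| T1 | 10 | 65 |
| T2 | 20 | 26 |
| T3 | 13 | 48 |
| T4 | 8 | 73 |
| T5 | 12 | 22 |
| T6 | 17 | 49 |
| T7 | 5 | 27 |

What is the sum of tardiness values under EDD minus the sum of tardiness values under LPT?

-54

EDD (increasing due date): T5 T2 T7 T3 T6 T1 T4.
T5: 0→12, due 22, tardiness 0
T2: 12→32, due 26, tardiness 6
T7: 32→37, due 27, tardiness 10
T3: 37→50, due 48, tardiness 2
T6: 50→67, due 49, tardiness 18
T1: 67→77, due 65, tardiness 12
T4: 77→85, due 73, tardiness 12
Sum = 0+6+10+2+18+12+12 = 60.
LPT (decreasing processing time): T2 T6 T3 T5 T1 T4 T7.
T2: 0→20, due 26, tardiness 0
T6: 20→37, due 49, tardiness 0
T3: 37→50, due 48, tardiness 2
T5: 50→62, due 22, tardiness 40
T1: 62→72, due 65, tardiness 7
T4: 72→80, due 73, tardiness 7
T7: 80→85, due 27, tardiness 58
Sum = 0+0+2+40+7+7+58 = 114.
Difference = 60 − 114 = -54.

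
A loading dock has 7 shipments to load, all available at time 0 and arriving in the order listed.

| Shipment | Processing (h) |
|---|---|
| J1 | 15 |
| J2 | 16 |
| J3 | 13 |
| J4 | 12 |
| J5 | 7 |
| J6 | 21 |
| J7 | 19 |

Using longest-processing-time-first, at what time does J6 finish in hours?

LPT (decreasing processing time): J6 J7 J2 J1 J3 J4 J5.
J6: 0→21

21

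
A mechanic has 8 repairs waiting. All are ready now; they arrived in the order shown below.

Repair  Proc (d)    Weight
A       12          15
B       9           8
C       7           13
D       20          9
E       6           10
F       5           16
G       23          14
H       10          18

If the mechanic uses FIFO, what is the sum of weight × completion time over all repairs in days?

5432

FIFO (arrival order): A B C D E F G H.
A: finishes 12, weight 15, w·C = 180
B: finishes 21, weight 8, w·C = 168
C: finishes 28, weight 13, w·C = 364
D: finishes 48, weight 9, w·C = 432
E: finishes 54, weight 10, w·C = 540
F: finishes 59, weight 16, w·C = 944
G: finishes 82, weight 14, w·C = 1148
H: finishes 92, weight 18, w·C = 1656
Sum = 180+168+364+432+540+944+1148+1656 = 5432.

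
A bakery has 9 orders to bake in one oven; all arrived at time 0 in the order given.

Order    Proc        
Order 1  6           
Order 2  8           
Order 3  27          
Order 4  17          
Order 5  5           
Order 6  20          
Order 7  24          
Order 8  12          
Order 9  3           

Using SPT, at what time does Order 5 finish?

8

SPT (increasing processing time): Order 9 Order 5 Order 1 Order 2 Order 8 Order 4 Order 6 Order 7 Order 3.
Order 9: 0→3
Order 5: 3→8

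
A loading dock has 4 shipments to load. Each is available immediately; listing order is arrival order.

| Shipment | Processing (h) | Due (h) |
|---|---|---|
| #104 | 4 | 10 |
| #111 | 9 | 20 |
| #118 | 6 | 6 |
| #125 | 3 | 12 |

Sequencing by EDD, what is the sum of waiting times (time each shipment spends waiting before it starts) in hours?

EDD (increasing due date): #118 #104 #125 #111.
#118: waits 0, runs 0→6
#104: waits 6, runs 6→10
#125: waits 10, runs 10→13
#111: waits 13, runs 13→22
Sum = 0+6+10+13 = 29.

29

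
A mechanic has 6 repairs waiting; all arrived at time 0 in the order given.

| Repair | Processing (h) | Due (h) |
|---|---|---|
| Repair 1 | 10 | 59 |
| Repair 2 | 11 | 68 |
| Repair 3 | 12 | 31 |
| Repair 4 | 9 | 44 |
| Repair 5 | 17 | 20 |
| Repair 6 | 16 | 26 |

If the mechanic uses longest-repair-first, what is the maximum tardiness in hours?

31

LPT (decreasing processing time): Repair 5 Repair 6 Repair 3 Repair 2 Repair 1 Repair 4.
Repair 5: 0→17, due 20, tardiness 0
Repair 6: 17→33, due 26, tardiness 7
Repair 3: 33→45, due 31, tardiness 14
Repair 2: 45→56, due 68, tardiness 0
Repair 1: 56→66, due 59, tardiness 7
Repair 4: 66→75, due 44, tardiness 31
Maximum = 31.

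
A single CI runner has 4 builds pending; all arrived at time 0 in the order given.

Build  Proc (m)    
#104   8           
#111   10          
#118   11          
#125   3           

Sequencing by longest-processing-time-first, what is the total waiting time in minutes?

61

LPT (decreasing processing time): #118 #111 #104 #125.
#118: waits 0, runs 0→11
#111: waits 11, runs 11→21
#104: waits 21, runs 21→29
#125: waits 29, runs 29→32
Sum = 0+11+21+29 = 61.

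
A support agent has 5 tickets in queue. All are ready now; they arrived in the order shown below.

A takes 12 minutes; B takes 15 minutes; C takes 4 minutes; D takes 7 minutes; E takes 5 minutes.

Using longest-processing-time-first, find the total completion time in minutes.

158

LPT (decreasing processing time): B A D E C.
B: 0→15
A: 15→27
D: 27→34
E: 34→39
C: 39→43
Sum = 15+27+34+39+43 = 158.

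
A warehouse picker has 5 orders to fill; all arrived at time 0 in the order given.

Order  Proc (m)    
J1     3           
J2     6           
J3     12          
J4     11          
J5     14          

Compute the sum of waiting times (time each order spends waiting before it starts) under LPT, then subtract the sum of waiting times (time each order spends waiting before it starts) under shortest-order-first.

56

LPT (decreasing processing time): J5 J3 J4 J2 J1.
J5: waits 0, runs 0→14
J3: waits 14, runs 14→26
J4: waits 26, runs 26→37
J2: waits 37, runs 37→43
J1: waits 43, runs 43→46
Sum = 0+14+26+37+43 = 120.
SPT (increasing processing time): J1 J2 J4 J3 J5.
J1: waits 0, runs 0→3
J2: waits 3, runs 3→9
J4: waits 9, runs 9→20
J3: waits 20, runs 20→32
J5: waits 32, runs 32→46
Sum = 0+3+9+20+32 = 64.
Difference = 120 − 64 = 56.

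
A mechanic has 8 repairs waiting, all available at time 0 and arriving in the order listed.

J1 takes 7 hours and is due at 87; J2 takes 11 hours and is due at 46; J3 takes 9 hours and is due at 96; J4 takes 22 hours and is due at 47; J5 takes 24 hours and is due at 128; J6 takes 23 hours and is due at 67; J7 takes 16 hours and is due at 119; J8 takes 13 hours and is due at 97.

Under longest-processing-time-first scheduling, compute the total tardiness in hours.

LPT (decreasing processing time): J5 J6 J4 J7 J8 J2 J3 J1.
J5: 0→24, due 128, tardiness 0
J6: 24→47, due 67, tardiness 0
J4: 47→69, due 47, tardiness 22
J7: 69→85, due 119, tardiness 0
J8: 85→98, due 97, tardiness 1
J2: 98→109, due 46, tardiness 63
J3: 109→118, due 96, tardiness 22
J1: 118→125, due 87, tardiness 38
Sum = 0+0+22+0+1+63+22+38 = 146.

146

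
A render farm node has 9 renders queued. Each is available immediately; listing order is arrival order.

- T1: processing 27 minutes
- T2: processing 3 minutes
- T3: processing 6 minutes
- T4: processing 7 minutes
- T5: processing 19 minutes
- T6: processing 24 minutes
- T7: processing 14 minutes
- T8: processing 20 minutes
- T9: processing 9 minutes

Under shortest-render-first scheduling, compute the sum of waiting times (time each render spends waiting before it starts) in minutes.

SPT (increasing processing time): T2 T3 T4 T9 T7 T5 T8 T6 T1.
T2: waits 0, runs 0→3
T3: waits 3, runs 3→9
T4: waits 9, runs 9→16
T9: waits 16, runs 16→25
T7: waits 25, runs 25→39
T5: waits 39, runs 39→58
T8: waits 58, runs 58→78
T6: waits 78, runs 78→102
T1: waits 102, runs 102→129
Sum = 0+3+9+16+25+39+58+78+102 = 330.

330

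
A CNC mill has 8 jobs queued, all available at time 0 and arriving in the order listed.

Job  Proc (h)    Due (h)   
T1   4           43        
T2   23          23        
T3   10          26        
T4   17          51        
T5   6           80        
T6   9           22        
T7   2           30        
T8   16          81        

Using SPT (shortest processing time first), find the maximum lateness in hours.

64

SPT (increasing processing time): T7 T1 T5 T6 T3 T8 T4 T2.
T7: 0→2, due 30, lateness -28
T1: 2→6, due 43, lateness -37
T5: 6→12, due 80, lateness -68
T6: 12→21, due 22, lateness -1
T3: 21→31, due 26, lateness 5
T8: 31→47, due 81, lateness -34
T4: 47→64, due 51, lateness 13
T2: 64→87, due 23, lateness 64
Maximum = 64.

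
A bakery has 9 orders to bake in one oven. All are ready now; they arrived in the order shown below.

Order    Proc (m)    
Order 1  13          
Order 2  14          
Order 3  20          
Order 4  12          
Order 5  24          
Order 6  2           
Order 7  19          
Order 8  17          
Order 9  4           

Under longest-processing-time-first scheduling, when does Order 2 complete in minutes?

LPT (decreasing processing time): Order 5 Order 3 Order 7 Order 8 Order 2 Order 1 Order 4 Order 9 Order 6.
Order 5: 0→24
Order 3: 24→44
Order 7: 44→63
Order 8: 63→80
Order 2: 80→94

94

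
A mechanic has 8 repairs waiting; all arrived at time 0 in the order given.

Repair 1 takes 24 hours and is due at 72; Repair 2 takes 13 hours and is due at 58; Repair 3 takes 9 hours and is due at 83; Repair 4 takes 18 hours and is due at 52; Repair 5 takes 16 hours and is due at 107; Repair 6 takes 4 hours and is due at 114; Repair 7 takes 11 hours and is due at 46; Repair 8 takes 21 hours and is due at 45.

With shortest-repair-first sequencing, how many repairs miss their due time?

SPT (increasing processing time): Repair 6 Repair 3 Repair 7 Repair 2 Repair 5 Repair 4 Repair 8 Repair 1.
Repair 6: 0→4, due 114, tardiness 0
Repair 3: 4→13, due 83, tardiness 0
Repair 7: 13→24, due 46, tardiness 0
Repair 2: 24→37, due 58, tardiness 0
Repair 5: 37→53, due 107, tardiness 0
Repair 4: 53→71, due 52, tardiness 19
Repair 8: 71→92, due 45, tardiness 47
Repair 1: 92→116, due 72, tardiness 44
Late repairs: 3.

3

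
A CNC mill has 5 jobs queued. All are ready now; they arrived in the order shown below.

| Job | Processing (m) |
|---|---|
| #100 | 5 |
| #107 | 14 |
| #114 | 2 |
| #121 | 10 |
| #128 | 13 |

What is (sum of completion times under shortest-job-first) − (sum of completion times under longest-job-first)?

SPT (increasing processing time): #114 #100 #121 #128 #107.
#114: 0→2
#100: 2→7
#121: 7→17
#128: 17→30
#107: 30→44
Sum = 2+7+17+30+44 = 100.
LPT (decreasing processing time): #107 #128 #121 #100 #114.
#107: 0→14
#128: 14→27
#121: 27→37
#100: 37→42
#114: 42→44
Sum = 14+27+37+42+44 = 164.
Difference = 100 − 164 = -64.

-64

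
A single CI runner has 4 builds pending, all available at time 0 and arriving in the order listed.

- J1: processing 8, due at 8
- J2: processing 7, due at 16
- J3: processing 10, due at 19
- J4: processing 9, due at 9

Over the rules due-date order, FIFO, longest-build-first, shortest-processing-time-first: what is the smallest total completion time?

EDD (increasing due date): J1 J4 J2 J3.
J1: 0→8
J4: 8→17
J2: 17→24
J3: 24→34
Sum = 8+17+24+34 = 83.
FIFO (arrival order): J1 J2 J3 J4.
J1: 0→8
J2: 8→15
J3: 15→25
J4: 25→34
Sum = 8+15+25+34 = 82.
LPT (decreasing processing time): J3 J4 J1 J2.
J3: 0→10
J4: 10→19
J1: 19→27
J2: 27→34
Sum = 10+19+27+34 = 90.
SPT (increasing processing time): J2 J1 J4 J3.
J2: 0→7
J1: 7→15
J4: 15→24
J3: 24→34
Sum = 7+15+24+34 = 80.
EDD 83, FIFO 82, LPT 90, SPT 80 → minimum 80.

80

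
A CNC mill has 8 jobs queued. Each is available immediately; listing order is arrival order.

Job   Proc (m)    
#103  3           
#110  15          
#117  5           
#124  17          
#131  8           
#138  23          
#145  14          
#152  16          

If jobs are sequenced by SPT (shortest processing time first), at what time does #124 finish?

SPT (increasing processing time): #103 #117 #131 #145 #110 #152 #124 #138.
#103: 0→3
#117: 3→8
#131: 8→16
#145: 16→30
#110: 30→45
#152: 45→61
#124: 61→78

78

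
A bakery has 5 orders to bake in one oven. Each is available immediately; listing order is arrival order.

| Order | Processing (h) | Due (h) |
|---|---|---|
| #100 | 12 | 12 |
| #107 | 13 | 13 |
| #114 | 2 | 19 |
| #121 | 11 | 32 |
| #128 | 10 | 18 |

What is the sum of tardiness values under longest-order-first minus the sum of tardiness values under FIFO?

18

LPT (decreasing processing time): #107 #100 #121 #128 #114.
#107: 0→13, due 13, tardiness 0
#100: 13→25, due 12, tardiness 13
#121: 25→36, due 32, tardiness 4
#128: 36→46, due 18, tardiness 28
#114: 46→48, due 19, tardiness 29
Sum = 0+13+4+28+29 = 74.
FIFO (arrival order): #100 #107 #114 #121 #128.
#100: 0→12, due 12, tardiness 0
#107: 12→25, due 13, tardiness 12
#114: 25→27, due 19, tardiness 8
#121: 27→38, due 32, tardiness 6
#128: 38→48, due 18, tardiness 30
Sum = 0+12+8+6+30 = 56.
Difference = 74 − 56 = 18.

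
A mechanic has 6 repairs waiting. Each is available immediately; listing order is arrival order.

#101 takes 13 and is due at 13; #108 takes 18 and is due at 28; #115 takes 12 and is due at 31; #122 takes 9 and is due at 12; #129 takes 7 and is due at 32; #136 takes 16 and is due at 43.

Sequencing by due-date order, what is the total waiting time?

EDD (increasing due date): #122 #101 #108 #115 #129 #136.
#122: waits 0, runs 0→9
#101: waits 9, runs 9→22
#108: waits 22, runs 22→40
#115: waits 40, runs 40→52
#129: waits 52, runs 52→59
#136: waits 59, runs 59→75
Sum = 0+9+22+40+52+59 = 182.

182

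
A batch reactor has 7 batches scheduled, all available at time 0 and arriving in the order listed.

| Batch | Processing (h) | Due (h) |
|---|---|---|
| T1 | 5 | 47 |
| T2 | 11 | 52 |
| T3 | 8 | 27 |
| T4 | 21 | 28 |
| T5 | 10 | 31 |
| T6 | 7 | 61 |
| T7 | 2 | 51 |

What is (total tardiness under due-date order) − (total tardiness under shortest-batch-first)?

EDD (increasing due date): T3 T4 T5 T1 T7 T2 T6.
T3: 0→8, due 27, tardiness 0
T4: 8→29, due 28, tardiness 1
T5: 29→39, due 31, tardiness 8
T1: 39→44, due 47, tardiness 0
T7: 44→46, due 51, tardiness 0
T2: 46→57, due 52, tardiness 5
T6: 57→64, due 61, tardiness 3
Sum = 0+1+8+0+0+5+3 = 17.
SPT (increasing processing time): T7 T1 T6 T3 T5 T2 T4.
T7: 0→2, due 51, tardiness 0
T1: 2→7, due 47, tardiness 0
T6: 7→14, due 61, tardiness 0
T3: 14→22, due 27, tardiness 0
T5: 22→32, due 31, tardiness 1
T2: 32→43, due 52, tardiness 0
T4: 43→64, due 28, tardiness 36
Sum = 0+0+0+0+1+0+36 = 37.
Difference = 17 − 37 = -20.

-20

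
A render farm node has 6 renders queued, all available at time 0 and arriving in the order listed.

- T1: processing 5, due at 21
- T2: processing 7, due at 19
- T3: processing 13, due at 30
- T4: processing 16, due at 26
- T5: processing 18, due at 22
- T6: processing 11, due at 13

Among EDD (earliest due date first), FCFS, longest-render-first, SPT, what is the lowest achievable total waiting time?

128

EDD (increasing due date): T6 T2 T1 T5 T4 T3.
T6: waits 0, runs 0→11
T2: waits 11, runs 11→18
T1: waits 18, runs 18→23
T5: waits 23, runs 23→41
T4: waits 41, runs 41→57
T3: waits 57, runs 57→70
Sum = 0+11+18+23+41+57 = 150.
FIFO (arrival order): T1 T2 T3 T4 T5 T6.
T1: waits 0, runs 0→5
T2: waits 5, runs 5→12
T3: waits 12, runs 12→25
T4: waits 25, runs 25→41
T5: waits 41, runs 41→59
T6: waits 59, runs 59→70
Sum = 0+5+12+25+41+59 = 142.
LPT (decreasing processing time): T5 T4 T3 T6 T2 T1.
T5: waits 0, runs 0→18
T4: waits 18, runs 18→34
T3: waits 34, runs 34→47
T6: waits 47, runs 47→58
T2: waits 58, runs 58→65
T1: waits 65, runs 65→70
Sum = 0+18+34+47+58+65 = 222.
SPT (increasing processing time): T1 T2 T6 T3 T4 T5.
T1: waits 0, runs 0→5
T2: waits 5, runs 5→12
T6: waits 12, runs 12→23
T3: waits 23, runs 23→36
T4: waits 36, runs 36→52
T5: waits 52, runs 52→70
Sum = 0+5+12+23+36+52 = 128.
EDD 150, FIFO 142, LPT 222, SPT 128 → minimum 128.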